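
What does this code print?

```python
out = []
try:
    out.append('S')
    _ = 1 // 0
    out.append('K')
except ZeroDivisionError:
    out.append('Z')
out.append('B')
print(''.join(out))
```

Execution trace: 'S' (try body) → 'Z' (except ZeroDivisionError) → 'B' (after the try/except). Output: SZB

Answer: SZB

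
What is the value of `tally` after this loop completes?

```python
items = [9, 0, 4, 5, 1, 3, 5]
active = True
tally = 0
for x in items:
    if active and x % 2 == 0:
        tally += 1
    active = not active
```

Count even values at even positions
`tally` takes the values: 0 → 1

Answer: 1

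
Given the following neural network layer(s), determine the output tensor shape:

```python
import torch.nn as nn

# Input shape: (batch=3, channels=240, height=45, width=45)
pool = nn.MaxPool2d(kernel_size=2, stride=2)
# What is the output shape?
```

Input: (3, 240, 45, 45) -> Output: (3, 240, 22, 22)

Answer: (3, 240, 22, 22)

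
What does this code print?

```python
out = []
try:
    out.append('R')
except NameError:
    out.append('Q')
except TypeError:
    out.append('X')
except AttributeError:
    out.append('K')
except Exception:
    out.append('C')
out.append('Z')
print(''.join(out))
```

Execution trace: 'R' (try body, no exception) → 'Z' (after the try/except). Output: RZ

Answer: RZ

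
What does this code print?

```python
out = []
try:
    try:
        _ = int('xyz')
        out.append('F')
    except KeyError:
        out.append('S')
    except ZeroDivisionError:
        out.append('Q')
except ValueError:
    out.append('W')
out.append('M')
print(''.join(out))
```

Execution trace: 'W' (outer except ValueError) → 'M' (after the try/except). Output: WM

Answer: WM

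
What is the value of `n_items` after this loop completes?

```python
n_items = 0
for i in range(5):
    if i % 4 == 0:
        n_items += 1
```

Count numbers divisible by 4 in range(5)
`n_items` takes the values: 0 → 1 → 2

Answer: 2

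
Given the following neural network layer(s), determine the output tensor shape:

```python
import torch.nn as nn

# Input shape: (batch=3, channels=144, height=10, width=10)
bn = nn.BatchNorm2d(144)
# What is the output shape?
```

Input: (3, 144, 10, 10) -> Output: (3, 144, 10, 10)

Answer: (3, 144, 10, 10)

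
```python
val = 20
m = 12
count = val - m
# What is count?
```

Trace:
`val = 20` → val = 20
`m = 12` → m = 12
`count = val - m` → count = 8
So count = 8

Answer: 8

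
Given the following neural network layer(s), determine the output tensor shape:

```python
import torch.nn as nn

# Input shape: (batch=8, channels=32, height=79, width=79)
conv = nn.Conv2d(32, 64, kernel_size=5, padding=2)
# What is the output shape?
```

Input: (8, 32, 79, 79) -> Output: (8, 64, 79, 79)

Answer: (8, 64, 79, 79)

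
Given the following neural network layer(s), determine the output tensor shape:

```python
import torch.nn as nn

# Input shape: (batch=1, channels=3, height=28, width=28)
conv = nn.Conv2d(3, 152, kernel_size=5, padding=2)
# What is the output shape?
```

Input: (1, 3, 28, 28) -> Output: (1, 152, 28, 28)

Answer: (1, 152, 28, 28)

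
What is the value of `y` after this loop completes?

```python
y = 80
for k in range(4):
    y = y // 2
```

Halve 4 times: 80 // 2^4 = 5
`y` takes the values: 80 → 40 → 20 → 10 → 5

Answer: 5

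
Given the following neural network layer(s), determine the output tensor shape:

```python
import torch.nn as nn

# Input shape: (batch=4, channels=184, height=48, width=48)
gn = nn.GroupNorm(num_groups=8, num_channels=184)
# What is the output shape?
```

Input: (4, 184, 48, 48) -> Output: (4, 184, 48, 48)

Answer: (4, 184, 48, 48)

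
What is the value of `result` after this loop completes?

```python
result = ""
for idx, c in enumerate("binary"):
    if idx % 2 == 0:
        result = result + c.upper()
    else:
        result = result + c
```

Uppercase even positions in 'binary'
`result` takes the values: "" → "B" → "Bi" → "BiN" → "BiNa" → "BiNaR" → "BiNaRy"

Answer: "BiNaRy"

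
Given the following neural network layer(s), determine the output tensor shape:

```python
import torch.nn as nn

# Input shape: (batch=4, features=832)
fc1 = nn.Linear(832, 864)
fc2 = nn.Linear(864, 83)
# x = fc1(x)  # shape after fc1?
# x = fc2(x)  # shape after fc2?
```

Input: (4, 832) -> after fc1: (4, 864) -> Output: (4, 83)

Answer: (4, 83)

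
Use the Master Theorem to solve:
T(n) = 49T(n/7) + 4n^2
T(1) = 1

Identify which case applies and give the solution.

a=49, b=7, f(n)=4n^2. log_7(49) = 2. Since c=2 = 2, Case 2 applies: T(n) = Θ(n^log_b(a) · log n) = O(n^2 log n).

Answer: O(n^2 log n) - Case 2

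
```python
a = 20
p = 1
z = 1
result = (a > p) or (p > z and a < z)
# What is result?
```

Trace:
`a = 20` → a = 20
`p = 1` → p = 1
`z = 1` → z = 1
`result = (a > p) or (p > z and a < z)` → result = True
So result = True

Answer: True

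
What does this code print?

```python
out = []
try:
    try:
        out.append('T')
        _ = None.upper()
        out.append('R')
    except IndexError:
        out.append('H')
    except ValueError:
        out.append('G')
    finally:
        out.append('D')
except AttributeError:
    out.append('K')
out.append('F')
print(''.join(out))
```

Execution trace: 'T' (inner try body) → 'D' (inner finally) → 'K' (outer except AttributeError) → 'F' (after the try/except). Output: TDKF

Answer: TDKF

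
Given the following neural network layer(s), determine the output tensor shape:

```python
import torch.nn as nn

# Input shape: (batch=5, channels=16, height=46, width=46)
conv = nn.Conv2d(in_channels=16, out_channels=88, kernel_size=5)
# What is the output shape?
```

Input: (5, 16, 46, 46) -> Output: (5, 88, 42, 42)

Answer: (5, 88, 42, 42)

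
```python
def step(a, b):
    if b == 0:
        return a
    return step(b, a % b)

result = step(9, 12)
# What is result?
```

step(9, 12) -> step(12, 9) -> step(9, 3) -> step(3, 0) -> 3

Answer: 3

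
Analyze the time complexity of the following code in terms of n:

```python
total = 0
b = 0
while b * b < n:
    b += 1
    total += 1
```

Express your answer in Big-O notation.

Each loop level contributes: √n. Multiplying the contributions gives O(√n).

Answer: O(√n)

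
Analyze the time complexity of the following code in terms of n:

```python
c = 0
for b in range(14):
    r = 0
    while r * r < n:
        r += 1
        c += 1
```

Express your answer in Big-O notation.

Each loop level contributes: 1 × √n. Multiplying the contributions gives O(√n).

Answer: O(√n)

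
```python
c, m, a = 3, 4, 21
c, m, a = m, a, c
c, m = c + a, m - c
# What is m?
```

Trace:
`c, m, a = 3, 4, 21` → c = 3; m = 4; a = 21
`c, m, a = m, a, c` → c = 4; m = 21; a = 3
`c, m = c + a, m - c` → c = 7; m = 17
So m = 17

Answer: 17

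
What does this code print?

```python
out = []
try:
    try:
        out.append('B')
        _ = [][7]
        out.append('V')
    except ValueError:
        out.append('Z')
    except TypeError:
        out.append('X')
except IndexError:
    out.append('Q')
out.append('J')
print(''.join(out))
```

Execution trace: 'B' (try body) → 'Q' (outer except IndexError) → 'J' (after the try/except). Output: BQJ

Answer: BQJ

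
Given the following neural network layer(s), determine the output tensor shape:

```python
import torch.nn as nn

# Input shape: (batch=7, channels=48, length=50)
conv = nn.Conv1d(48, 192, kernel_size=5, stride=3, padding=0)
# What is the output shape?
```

Input: (7, 48, 50) -> Output: (7, 192, 16)

Answer: (7, 192, 16)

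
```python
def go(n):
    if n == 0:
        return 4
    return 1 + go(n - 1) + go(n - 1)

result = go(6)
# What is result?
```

go(n) = 1 + 2·go(n-1), go(0)=4. Closed form: (4+1)·2^6 - 1 = 319.

Answer: 319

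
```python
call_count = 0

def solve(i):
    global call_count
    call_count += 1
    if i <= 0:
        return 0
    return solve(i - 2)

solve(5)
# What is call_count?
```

Linear recursion stepping by 2: 4 calls from i=5 down to ≤0.

Answer: 4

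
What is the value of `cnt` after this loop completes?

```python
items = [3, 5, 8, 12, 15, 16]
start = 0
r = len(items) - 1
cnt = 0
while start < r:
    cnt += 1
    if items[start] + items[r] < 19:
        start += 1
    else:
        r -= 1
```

Steps to find pair summing to 19
`cnt` takes the values: 0 → 1 → 2 → 3 → 4 → 5

Answer: 5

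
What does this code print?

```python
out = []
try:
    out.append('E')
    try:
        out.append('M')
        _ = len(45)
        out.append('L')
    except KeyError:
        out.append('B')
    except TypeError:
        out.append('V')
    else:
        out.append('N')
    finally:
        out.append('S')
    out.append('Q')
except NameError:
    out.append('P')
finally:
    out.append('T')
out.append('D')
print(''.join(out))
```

Execution trace: 'E' (try body) → 'M' (inner try body) → 'V' (inner except TypeError) → 'S' (inner finally) → 'Q' (try body, no exception) → 'T' (finally) → 'D' (after the try/except). Output: EMVSQTD

Answer: EMVSQTD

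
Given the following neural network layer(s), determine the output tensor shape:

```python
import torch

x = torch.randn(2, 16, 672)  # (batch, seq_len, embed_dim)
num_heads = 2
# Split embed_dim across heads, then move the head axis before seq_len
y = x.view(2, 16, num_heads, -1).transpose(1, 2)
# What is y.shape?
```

Input: (2, 16, 672) -> head_dim = 672 // 2 = 336; after view: (2, 16, 2, 336) -> after transpose(1, 2): (2, 2, 16, 336) -> Output: (2, 2, 16, 336)

Answer: (2, 2, 16, 336)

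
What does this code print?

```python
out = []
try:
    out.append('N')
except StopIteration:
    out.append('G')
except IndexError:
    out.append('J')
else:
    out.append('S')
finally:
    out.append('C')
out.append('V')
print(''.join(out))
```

Execution trace: 'N' (try body, no exception) → 'S' (else) → 'C' (finally) → 'V' (after the try/except). Output: NSCV

Answer: NSCV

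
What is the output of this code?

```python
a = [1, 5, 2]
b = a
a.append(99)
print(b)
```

Key concept: basic list aliasing.
Step by step:
`a = [1, 5, 2]` → a = [1, 5, 2]
`b = a` → b = [1, 5, 2] (same object as a)
`a.append(99)` → a = [1, 5, 2, 99] (same object as b); b = [1, 5, 2, 99] (same object as a)
`print(b)` → prints [1, 5, 2, 99]

Answer: [1, 5, 2, 99]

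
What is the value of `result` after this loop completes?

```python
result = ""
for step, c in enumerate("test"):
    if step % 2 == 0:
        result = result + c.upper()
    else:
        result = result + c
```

Uppercase even positions in 'test'
`result` takes the values: "" → "T" → "Te" → "TeS" → "TeSt"

Answer: "TeSt"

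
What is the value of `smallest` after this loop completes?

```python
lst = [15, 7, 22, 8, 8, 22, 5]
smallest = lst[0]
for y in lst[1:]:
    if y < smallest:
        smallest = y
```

Minimum of [15, 7, 22, 8, 8, 22, 5]
`smallest` takes the values: 15 → 7 → 5

Answer: 5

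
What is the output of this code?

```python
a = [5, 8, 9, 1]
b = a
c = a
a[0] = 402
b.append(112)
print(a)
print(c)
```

Key concept: multiple aliases.
Step by step:
`a = [5, 8, 9, 1]` → a = [5, 8, 9, 1]
`b = a` → b = [5, 8, 9, 1] (same object as a)
`c = a` → c = [5, 8, 9, 1] (same object as a, b)
`a[0] = 402` → a = [402, 8, 9, 1] (same object as b, c); b = [402, 8, 9, 1] (same object as a, c); c = [402, 8, 9, 1] (same object as a, b)
`b.append(112)` → a = [402, 8, 9, 1, 112] (same object as b, c); b = [402, 8, 9, 1, 112] (same object as a, c); c = [402, 8, 9, 1, 112] (same object as a, b)
`print(a)` → prints [402, 8, 9, 1, 112]
`print(c)` → prints [402, 8, 9, 1, 112]

Answer:
[402, 8, 9, 1, 112]
[402, 8, 9, 1, 112]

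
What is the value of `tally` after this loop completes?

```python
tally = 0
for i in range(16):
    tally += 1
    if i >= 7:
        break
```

Loop breaks when i reaches 7, tally is 8
`tally` takes the values: 0 → 1 → 2 → 3 → 4 → 5 → 6 → 7 → 8

Answer: 8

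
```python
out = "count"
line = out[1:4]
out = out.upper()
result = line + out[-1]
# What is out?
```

Trace:
`out = "count"` → out = 'count'
`line = out[1:4]` → line = 'oun'
`out = out.upper()` → out = 'COUNT'
`result = line + out[-1]` → result = 'ounT'
So out = 'COUNT'

Answer: 'COUNT'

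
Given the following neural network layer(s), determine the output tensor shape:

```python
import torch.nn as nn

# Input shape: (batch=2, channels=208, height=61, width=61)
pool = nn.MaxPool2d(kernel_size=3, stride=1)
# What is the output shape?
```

Input: (2, 208, 61, 61) -> Output: (2, 208, 59, 59)

Answer: (2, 208, 59, 59)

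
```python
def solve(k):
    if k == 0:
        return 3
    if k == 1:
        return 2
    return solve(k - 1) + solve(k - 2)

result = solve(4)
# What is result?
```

Build up from base cases: solve(0)=3, solve(1)=2, solve(2)=5, solve(3)=7, solve(4)=12

Answer: 12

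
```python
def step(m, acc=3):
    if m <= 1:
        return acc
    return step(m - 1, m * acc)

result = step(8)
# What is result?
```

Accumulator trace (n, acc): (8, 3) -> (7, 24) -> (6, 168) -> (5, 1008) -> (4, 5040) -> (3, 20160) -> (2, 60480) -> (1, 120960) -> return 120960

Answer: 120960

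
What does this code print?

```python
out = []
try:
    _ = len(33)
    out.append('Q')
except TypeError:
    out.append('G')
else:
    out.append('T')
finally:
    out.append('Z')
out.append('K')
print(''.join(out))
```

Execution trace: 'G' (except TypeError) → 'Z' (finally) → 'K' (after the try/except). Output: GZK

Answer: GZK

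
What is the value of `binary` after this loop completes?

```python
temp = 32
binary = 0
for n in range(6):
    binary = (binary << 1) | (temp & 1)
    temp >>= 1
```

Reverse lowest 6 bits of 32
`binary` takes the values: 0 → 1

Answer: 1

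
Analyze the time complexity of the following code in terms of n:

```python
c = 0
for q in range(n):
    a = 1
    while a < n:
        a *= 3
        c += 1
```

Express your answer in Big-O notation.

Each loop level contributes: n × log n. Multiplying the contributions gives O(n log n).

Answer: O(n log n)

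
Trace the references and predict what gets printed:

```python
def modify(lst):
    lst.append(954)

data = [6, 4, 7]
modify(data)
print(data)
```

Key concept: function modifies passed list.
Step by step:
`data = [6, 4, 7]` → data = [6, 4, 7]
`modify(data)` → data = [6, 4, 7, 954]
`print(data)` → prints [6, 4, 7, 954]

Answer: [6, 4, 7, 954]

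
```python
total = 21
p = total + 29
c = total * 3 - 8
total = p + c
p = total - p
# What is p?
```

Trace:
`total = 21` → total = 21
`p = total + 29` → p = 50
`c = total * 3 - 8` → c = 55
`total = p + c` → total = 105
`p = total - p` → p = 55
So p = 55

Answer: 55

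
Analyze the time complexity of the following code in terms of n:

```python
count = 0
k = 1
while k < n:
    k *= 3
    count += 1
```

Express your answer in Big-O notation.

Each loop level contributes: log n. Multiplying the contributions gives O(log n).

Answer: O(log n)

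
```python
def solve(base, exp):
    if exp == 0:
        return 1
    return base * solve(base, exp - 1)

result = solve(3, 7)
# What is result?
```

solve(3, 7) = 3 * 3 * 3 * 3 * 3 * 3 * 3 = 2187

Answer: 2187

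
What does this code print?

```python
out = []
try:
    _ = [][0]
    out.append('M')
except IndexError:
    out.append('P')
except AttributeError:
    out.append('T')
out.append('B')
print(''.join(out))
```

Execution trace: 'P' (except IndexError) → 'B' (after the try/except). Output: PB

Answer: PB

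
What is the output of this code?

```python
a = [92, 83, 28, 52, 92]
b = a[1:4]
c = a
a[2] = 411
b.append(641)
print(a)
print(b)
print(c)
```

Key concept: slice vs alias.
Step by step:
`a = [92, 83, 28, 52, 92]` → a = [92, 83, 28, 52, 92]
`b = a[1:4]` → b = [83, 28, 52]
`c = a` → c = [92, 83, 28, 52, 92] (same object as a)
`a[2] = 411` → a = [92, 83, 411, 52, 92] (same object as c); c = [92, 83, 411, 52, 92] (same object as a)
`b.append(641)` → b = [83, 28, 52, 641]
`print(a)` → prints [92, 83, 411, 52, 92]
`print(b)` → prints [83, 28, 52, 641]
`print(c)` → prints [92, 83, 411, 52, 92]

Answer:
[92, 83, 411, 52, 92]
[83, 28, 52, 641]
[92, 83, 411, 52, 92]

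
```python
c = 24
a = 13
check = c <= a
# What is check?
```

Trace:
`c = 24` → c = 24
`a = 13` → a = 13
`check = c <= a` → check = False
So check = False

Answer: False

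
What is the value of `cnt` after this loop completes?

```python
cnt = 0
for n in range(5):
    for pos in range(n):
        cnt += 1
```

Triangle number: 0+1+2+...+4
`cnt` takes the values: 0 → 1 → 2 → 3 → 4 → 5 → 6 → 7 → 8 → 9 → 10

Answer: 10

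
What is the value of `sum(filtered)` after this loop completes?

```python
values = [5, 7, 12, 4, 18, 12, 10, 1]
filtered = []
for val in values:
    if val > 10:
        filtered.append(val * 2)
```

Sum of doubled values > 10
`filtered` takes the values: [] → [24] → [24, 36] → [24, 36, 24]
So `sum(filtered)` = 84

Answer: 84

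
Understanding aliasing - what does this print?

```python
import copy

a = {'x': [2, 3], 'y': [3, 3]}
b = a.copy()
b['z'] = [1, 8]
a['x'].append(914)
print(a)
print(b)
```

Key concept: shallow copy of dict with mutable values.
Step by step:
`a = {'x': [2, 3], 'y': [3, 3]}` → a = {'x': [2, 3], 'y': [3, 3]}
`b = a.copy()` → b = {'x': [2, 3], 'y': [3, 3]}
`b['z'] = [1, 8]` → b = {'x': [2, 3], 'y': [3, 3], 'z': [1, 8]}
`a['x'].append(914)` → a = {'x': [2, 3, 914], 'y': [3, 3]}; b = {'x': [2, 3, 914], 'y': [3, 3], 'z': [1, 8]}
`print(a)` → prints {'x': [2, 3, 914], 'y': [3, 3]}
`print(b)` → prints {'x': [2, 3, 914], 'y': [3, 3], 'z': [1, 8]}

Answer:
{'x': [2, 3, 914], 'y': [3, 3]}
{'x': [2, 3, 914], 'y': [3, 3], 'z': [1, 8]}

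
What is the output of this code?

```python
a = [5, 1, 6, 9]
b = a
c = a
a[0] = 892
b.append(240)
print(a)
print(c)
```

Key concept: multiple aliases.
Step by step:
`a = [5, 1, 6, 9]` → a = [5, 1, 6, 9]
`b = a` → b = [5, 1, 6, 9] (same object as a)
`c = a` → c = [5, 1, 6, 9] (same object as a, b)
`a[0] = 892` → a = [892, 1, 6, 9] (same object as b, c); b = [892, 1, 6, 9] (same object as a, c); c = [892, 1, 6, 9] (same object as a, b)
`b.append(240)` → a = [892, 1, 6, 9, 240] (same object as b, c); b = [892, 1, 6, 9, 240] (same object as a, c); c = [892, 1, 6, 9, 240] (same object as a, b)
`print(a)` → prints [892, 1, 6, 9, 240]
`print(c)` → prints [892, 1, 6, 9, 240]

Answer:
[892, 1, 6, 9, 240]
[892, 1, 6, 9, 240]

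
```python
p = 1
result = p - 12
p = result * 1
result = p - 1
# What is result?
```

Trace:
`p = 1` → p = 1
`result = p - 12` → result = -11
`p = result * 1` → p = -11
`result = p - 1` → result = -12
So result = -12

Answer: -12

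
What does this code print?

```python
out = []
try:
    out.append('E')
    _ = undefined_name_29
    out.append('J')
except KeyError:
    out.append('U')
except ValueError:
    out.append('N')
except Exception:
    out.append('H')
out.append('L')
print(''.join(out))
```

Execution trace: 'E' (try body) → 'H' (except Exception) → 'L' (after the try/except). Output: EHL

Answer: EHL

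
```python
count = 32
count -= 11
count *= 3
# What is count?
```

Trace:
`count = 32` → count = 32
`count -= 11` → count = 21
`count *= 3` → count = 63
So count = 63

Answer: 63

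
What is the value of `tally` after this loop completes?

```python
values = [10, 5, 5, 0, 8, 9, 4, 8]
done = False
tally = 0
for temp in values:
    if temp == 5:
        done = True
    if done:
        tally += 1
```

Count elements after first 5 in [10, 5, 5, 0, 8, 9, 4, 8]
`tally` takes the values: 0 → 1 → 2 → 3 → 4 → 5 → 6 → 7

Answer: 7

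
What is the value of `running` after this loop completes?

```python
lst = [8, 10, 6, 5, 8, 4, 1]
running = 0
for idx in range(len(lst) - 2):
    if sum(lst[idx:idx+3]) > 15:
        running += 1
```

Count windows with sum > 15
`running` takes the values: 0 → 1 → 2 → 3 → 4

Answer: 4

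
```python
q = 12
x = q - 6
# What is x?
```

Trace:
`q = 12` → q = 12
`x = q - 6` → x = 6
So x = 6

Answer: 6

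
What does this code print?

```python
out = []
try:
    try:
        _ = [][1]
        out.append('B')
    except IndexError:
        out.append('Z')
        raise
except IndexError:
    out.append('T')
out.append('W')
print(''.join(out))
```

Execution trace: 'Z' (inner except IndexError) → 'T' (outer except IndexError) → 'W' (after the try/except). Output: ZTW

Answer: ZTW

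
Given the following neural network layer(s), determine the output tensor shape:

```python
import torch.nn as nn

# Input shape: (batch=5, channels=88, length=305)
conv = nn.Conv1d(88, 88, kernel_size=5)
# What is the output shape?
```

Input: (5, 88, 305) -> Output: (5, 88, 301)

Answer: (5, 88, 301)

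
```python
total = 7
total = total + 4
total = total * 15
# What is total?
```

Trace:
`total = 7` → total = 7
`total = total + 4` → total = 11
`total = total * 15` → total = 165
So total = 165

Answer: 165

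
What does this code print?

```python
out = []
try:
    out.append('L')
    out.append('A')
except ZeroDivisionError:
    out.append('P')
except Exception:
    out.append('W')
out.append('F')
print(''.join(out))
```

Execution trace: 'L' (try body) → 'A' (try body, no exception) → 'F' (after the try/except). Output: LAF

Answer: LAF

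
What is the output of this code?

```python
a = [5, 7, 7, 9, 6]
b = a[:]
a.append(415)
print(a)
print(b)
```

Key concept: slice [:] creates copy.
Step by step:
`a = [5, 7, 7, 9, 6]` → a = [5, 7, 7, 9, 6]
`b = a[:]` → b = [5, 7, 7, 9, 6]
`a.append(415)` → a = [5, 7, 7, 9, 6, 415]
`print(a)` → prints [5, 7, 7, 9, 6, 415]
`print(b)` → prints [5, 7, 7, 9, 6]

Answer:
[5, 7, 7, 9, 6, 415]
[5, 7, 7, 9, 6]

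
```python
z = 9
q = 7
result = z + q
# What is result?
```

Trace:
`z = 9` → z = 9
`q = 7` → q = 7
`result = z + q` → result = 16
So result = 16

Answer: 16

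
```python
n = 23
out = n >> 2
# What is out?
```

Trace:
`n = 23` → n = 23
`out = n >> 2` → out = 5
So out = 5

Answer: 5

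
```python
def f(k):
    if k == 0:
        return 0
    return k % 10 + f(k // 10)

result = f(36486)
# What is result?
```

Sum of digits of 36486: 6 + 8 + 4 + 6 + 3 = 27

Answer: 27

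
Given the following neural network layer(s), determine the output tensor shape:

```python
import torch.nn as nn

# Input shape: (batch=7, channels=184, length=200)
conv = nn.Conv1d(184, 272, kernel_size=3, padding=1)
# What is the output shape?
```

Input: (7, 184, 200) -> Output: (7, 272, 200)

Answer: (7, 272, 200)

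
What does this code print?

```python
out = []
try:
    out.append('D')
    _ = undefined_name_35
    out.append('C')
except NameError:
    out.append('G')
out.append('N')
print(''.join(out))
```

Execution trace: 'D' (try body) → 'G' (except NameError) → 'N' (after the try/except). Output: DGN

Answer: DGN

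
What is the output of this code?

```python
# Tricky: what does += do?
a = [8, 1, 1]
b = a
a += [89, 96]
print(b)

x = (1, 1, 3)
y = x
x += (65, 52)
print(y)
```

Key concept: += behavior differs for mutable vs immutable.
Step by step:
`a = [8, 1, 1]` → a = [8, 1, 1]
`b = a` → b = [8, 1, 1] (same object as a)
`a += [89, 96]` → a = [8, 1, 1, 89, 96] (same object as b); b = [8, 1, 1, 89, 96] (same object as a)
`print(b)` → prints [8, 1, 1, 89, 96]
`x = (1, 1, 3)` → x = (1, 1, 3)
`y = x` → y = (1, 1, 3)
`x += (65, 52)` → x = (1, 1, 3, 65, 52)
`print(y)` → prints (1, 1, 3)

Answer:
[8, 1, 1, 89, 96]
(1, 1, 3)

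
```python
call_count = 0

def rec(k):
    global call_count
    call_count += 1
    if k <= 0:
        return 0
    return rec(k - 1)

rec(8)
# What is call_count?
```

Linear recursion stepping by 1: 9 calls from k=8 down to ≤0.

Answer: 9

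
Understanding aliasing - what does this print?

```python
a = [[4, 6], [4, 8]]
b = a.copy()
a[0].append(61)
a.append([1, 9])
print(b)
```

Key concept: shallow copy with nested lists.
Step by step:
`a = [[4, 6], [4, 8]]` → a = [[4, 6], [4, 8]]
`b = a.copy()` → b = [[4, 6], [4, 8]]
`a[0].append(61)` → a = [[4, 6, 61], [4, 8]]; b = [[4, 6, 61], [4, 8]]
`a.append([1, 9])` → a = [[4, 6, 61], [4, 8], [1, 9]]
`print(b)` → prints [[4, 6, 61], [4, 8]]

Answer: [[4, 6, 61], [4, 8]]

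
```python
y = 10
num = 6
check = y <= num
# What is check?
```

Trace:
`y = 10` → y = 10
`num = 6` → num = 6
`check = y <= num` → check = False
So check = False

Answer: False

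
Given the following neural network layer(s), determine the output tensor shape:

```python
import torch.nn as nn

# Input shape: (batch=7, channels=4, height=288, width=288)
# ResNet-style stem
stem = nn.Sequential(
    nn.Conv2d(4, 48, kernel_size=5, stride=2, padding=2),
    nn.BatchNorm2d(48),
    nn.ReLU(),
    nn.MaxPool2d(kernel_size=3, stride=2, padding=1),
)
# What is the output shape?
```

Input: (7, 4, 288, 288) -> after Conv2d 5x5 stride=2: (7, 48, 144, 144) -> Output: (7, 48, 72, 72)

Answer: (7, 48, 72, 72)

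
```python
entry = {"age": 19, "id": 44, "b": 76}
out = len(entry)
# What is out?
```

Trace:
`entry = {"age": 19, "id": 44, "b": 76}` → entry = {'age': 19, 'id': 44, 'b': 76}
`out = len(entry)` → out = 3
So out = 3

Answer: 3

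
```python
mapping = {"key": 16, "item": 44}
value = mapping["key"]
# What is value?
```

Trace:
`mapping = {"key": 16, "item": 44}` → mapping = {'key': 16, 'item': 44}
`value = mapping["key"]` → value = 16
So value = 16

Answer: 16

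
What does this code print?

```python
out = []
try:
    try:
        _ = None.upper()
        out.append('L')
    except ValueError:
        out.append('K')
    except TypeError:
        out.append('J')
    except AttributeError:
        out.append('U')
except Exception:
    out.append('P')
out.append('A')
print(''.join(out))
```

Execution trace: 'U' (inner except AttributeError) → 'A' (after the try/except). Output: UA

Answer: UA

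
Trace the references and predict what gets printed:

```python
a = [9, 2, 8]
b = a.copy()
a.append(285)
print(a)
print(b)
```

Key concept: list.copy() creates independent copy.
Step by step:
`a = [9, 2, 8]` → a = [9, 2, 8]
`b = a.copy()` → b = [9, 2, 8]
`a.append(285)` → a = [9, 2, 8, 285]
`print(a)` → prints [9, 2, 8, 285]
`print(b)` → prints [9, 2, 8]

Answer:
[9, 2, 8, 285]
[9, 2, 8]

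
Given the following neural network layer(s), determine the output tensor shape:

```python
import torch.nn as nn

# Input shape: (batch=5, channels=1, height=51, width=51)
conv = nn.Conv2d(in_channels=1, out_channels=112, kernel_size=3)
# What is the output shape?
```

Input: (5, 1, 51, 51) -> Output: (5, 112, 49, 49)

Answer: (5, 112, 49, 49)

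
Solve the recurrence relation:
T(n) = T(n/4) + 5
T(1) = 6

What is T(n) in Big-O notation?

Each step divides n by 4 and adds 5. After log_4(n) steps we reach T(1)=6. So T(n) = 5·log_4(n) + 6 = O(log n).

Answer: O(log n)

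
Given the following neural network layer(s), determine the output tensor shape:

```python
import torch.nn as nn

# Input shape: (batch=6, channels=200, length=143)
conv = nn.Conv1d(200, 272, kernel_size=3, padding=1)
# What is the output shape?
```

Input: (6, 200, 143) -> Output: (6, 272, 143)

Answer: (6, 272, 143)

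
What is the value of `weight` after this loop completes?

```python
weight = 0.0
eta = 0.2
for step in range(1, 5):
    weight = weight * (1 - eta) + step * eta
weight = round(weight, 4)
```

Moving average with lr=0.2
`weight` takes the values: 0.0 → 0.2 → 0.56 → 1.048 → 1.6384

Answer: 1.6384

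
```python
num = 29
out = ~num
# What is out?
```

Trace:
`num = 29` → num = 29
`out = ~num` → out = -30
So out = -30

Answer: -30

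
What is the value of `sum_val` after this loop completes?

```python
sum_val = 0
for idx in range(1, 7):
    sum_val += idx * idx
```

Sum of squares 1² to 6² = 91
`sum_val` takes the values: 0 → 1 → 5 → 14 → 30 → 55 → 91

Answer: 91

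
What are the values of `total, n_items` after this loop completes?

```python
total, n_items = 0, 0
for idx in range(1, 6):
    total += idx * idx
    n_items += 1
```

Sum of squares and count
`total, n_items` takes the values: (0, 0) → (1, 0) → (1, 1) → (5, 1) → (5, 2) → (14, 2) → (14, 3) → (30, 3) → (30, 4) → (55, 4) → (55, 5)

Answer: 55, 5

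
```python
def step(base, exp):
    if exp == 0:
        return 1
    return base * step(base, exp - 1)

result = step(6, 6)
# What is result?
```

step(6, 6) = 6 * 6 * 6 * 6 * 6 * 6 = 46656

Answer: 46656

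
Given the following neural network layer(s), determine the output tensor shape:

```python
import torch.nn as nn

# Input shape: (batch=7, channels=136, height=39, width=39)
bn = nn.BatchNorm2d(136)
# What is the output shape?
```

Input: (7, 136, 39, 39) -> Output: (7, 136, 39, 39)

Answer: (7, 136, 39, 39)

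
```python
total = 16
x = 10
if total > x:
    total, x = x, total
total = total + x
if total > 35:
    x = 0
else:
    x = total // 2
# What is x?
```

Trace:
`total = 16` → total = 16
`x = 10` → x = 10
`if total > x: ...` → total > x is True → total = 10; x = 16
`total = total + x` → total = 26
`if total > 35: ...` → total > 35 is False, take else branch → x = 13
So x = 13

Answer: 13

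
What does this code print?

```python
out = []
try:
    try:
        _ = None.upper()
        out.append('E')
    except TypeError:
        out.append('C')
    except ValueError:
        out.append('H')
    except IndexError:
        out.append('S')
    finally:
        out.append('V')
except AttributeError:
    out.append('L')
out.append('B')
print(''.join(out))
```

Execution trace: 'V' (finally) → 'L' (outer except AttributeError) → 'B' (after the try/except). Output: VLB

Answer: VLB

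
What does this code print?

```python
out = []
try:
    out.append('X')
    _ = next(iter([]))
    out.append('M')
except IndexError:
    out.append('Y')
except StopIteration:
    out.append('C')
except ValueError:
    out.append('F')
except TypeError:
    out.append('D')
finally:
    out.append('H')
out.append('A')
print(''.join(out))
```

Execution trace: 'X' (try body) → 'C' (except StopIteration) → 'H' (finally) → 'A' (after the try/except). Output: XCHA

Answer: XCHA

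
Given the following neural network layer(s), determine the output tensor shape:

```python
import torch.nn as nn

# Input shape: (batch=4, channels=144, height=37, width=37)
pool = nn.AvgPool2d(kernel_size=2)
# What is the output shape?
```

Input: (4, 144, 37, 37) -> Output: (4, 144, 18, 18)

Answer: (4, 144, 18, 18)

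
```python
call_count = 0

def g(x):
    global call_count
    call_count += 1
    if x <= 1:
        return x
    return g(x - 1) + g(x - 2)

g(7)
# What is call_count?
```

Calls(x) = 1 + Calls(x-1) + Calls(x-2); Calls(0)=Calls(1)=1. For x=7 this gives 41.

Answer: 41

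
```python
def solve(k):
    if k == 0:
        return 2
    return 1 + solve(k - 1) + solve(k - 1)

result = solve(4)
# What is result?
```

solve(k) = 1 + 2·solve(k-1), solve(0)=2. Closed form: (2+1)·2^4 - 1 = 47.

Answer: 47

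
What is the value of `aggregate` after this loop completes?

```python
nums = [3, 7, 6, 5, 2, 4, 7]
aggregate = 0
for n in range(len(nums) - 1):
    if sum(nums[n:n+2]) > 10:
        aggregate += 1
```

Count windows with sum > 10
`aggregate` takes the values: 0 → 1 → 2 → 3

Answer: 3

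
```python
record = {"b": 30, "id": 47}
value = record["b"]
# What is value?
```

Trace:
`record = {"b": 30, "id": 47}` → record = {'b': 30, 'id': 47}
`value = record["b"]` → value = 30
So value = 30

Answer: 30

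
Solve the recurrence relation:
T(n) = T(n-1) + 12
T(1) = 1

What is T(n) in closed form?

Unrolling: T(n) = T(1) + 12·(n-1) = 1 + 12(n-1) = 12n - 11.

Answer: T(n) = 12n - 11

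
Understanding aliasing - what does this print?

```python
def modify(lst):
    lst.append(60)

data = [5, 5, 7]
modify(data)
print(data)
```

Key concept: function modifies passed list.
Step by step:
`data = [5, 5, 7]` → data = [5, 5, 7]
`modify(data)` → data = [5, 5, 7, 60]
`print(data)` → prints [5, 5, 7, 60]

Answer: [5, 5, 7, 60]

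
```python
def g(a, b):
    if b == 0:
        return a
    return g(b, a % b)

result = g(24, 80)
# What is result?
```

g(24, 80) -> g(80, 24) -> g(24, 8) -> g(8, 0) -> 8

Answer: 8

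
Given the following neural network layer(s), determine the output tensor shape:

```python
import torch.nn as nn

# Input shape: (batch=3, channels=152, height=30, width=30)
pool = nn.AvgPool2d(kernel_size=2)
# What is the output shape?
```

Input: (3, 152, 30, 30) -> Output: (3, 152, 15, 15)

Answer: (3, 152, 15, 15)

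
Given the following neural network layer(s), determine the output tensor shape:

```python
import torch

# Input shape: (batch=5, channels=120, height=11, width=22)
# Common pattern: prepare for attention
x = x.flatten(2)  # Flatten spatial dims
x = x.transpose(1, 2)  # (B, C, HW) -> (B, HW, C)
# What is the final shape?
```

Input: (5, 120, 11, 22) -> after flatten(2): (5, 120, 242) -> Output: (5, 242, 120)

Answer: (5, 242, 120)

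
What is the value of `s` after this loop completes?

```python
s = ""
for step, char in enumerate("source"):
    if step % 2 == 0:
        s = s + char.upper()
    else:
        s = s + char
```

Uppercase even positions in 'source'
`s` takes the values: "" → "S" → "So" → "SoU" → "SoUr" → "SoUrC" → "SoUrCe"

Answer: "SoUrCe"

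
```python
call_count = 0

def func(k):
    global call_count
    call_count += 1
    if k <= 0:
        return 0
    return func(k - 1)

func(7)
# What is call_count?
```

Linear recursion stepping by 1: 8 calls from k=7 down to ≤0.

Answer: 8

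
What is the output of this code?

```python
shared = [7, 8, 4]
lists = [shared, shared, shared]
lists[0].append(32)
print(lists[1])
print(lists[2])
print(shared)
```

Key concept: list of same reference.
Step by step:
`shared = [7, 8, 4]` → shared = [7, 8, 4]
`lists = [shared, shared, shared]` → lists = [[7, 8, 4], [7, 8, 4], [7, 8, 4]]
`lists[0].append(32)` → shared = [7, 8, 4, 32]; lists = [[7, 8, 4, 32], [7, 8, 4, 32], [7, 8, 4, 32]]
`print(lists[1])` → prints [7, 8, 4, 32]
`print(lists[2])` → prints [7, 8, 4, 32]
`print(shared)` → prints [7, 8, 4, 32]

Answer:
[7, 8, 4, 32]
[7, 8, 4, 32]
[7, 8, 4, 32]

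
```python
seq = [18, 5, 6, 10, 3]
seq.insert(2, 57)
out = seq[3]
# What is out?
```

Trace:
`seq = [18, 5, 6, 10, 3]` → seq = [18, 5, 6, 10, 3]
`seq.insert(2, 57)` → seq = [18, 5, 57, 6, 10, 3]
`out = seq[3]` → out = 6
So out = 6

Answer: 6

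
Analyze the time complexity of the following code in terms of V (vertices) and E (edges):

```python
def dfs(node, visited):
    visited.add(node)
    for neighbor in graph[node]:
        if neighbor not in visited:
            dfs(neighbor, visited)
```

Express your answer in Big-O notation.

This is Depth-first search (recursive). Time complexity: O(V + E).

Answer: O(V + E)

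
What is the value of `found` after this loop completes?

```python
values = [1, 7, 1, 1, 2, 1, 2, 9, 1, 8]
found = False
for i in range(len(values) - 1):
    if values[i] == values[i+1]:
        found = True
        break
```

Check consecutive duplicates in [1, 7, 1, 1, 2, 1, 2, 9, 1, 8]
`found` takes the values: False → True

Answer: True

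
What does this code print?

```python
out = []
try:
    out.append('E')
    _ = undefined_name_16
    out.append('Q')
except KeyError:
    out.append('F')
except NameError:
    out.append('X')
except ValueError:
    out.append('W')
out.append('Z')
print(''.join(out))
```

Execution trace: 'E' (try body) → 'X' (except NameError) → 'Z' (after the try/except). Output: EXZ

Answer: EXZ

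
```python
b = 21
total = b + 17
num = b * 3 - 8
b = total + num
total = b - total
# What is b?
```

Trace:
`b = 21` → b = 21
`total = b + 17` → total = 38
`num = b * 3 - 8` → num = 55
`b = total + num` → b = 93
`total = b - total` → total = 55
So b = 93

Answer: 93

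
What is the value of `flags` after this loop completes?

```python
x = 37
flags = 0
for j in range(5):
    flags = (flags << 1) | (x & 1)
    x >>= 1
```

Reverse lowest 5 bits of 37
`flags` takes the values: 0 → 1 → 2 → 5 → 10 → 20

Answer: 20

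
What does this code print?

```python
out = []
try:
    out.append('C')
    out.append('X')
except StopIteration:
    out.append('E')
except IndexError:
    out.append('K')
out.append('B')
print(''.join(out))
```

Execution trace: 'C' (try body) → 'X' (try body, no exception) → 'B' (after the try/except). Output: CXB

Answer: CXB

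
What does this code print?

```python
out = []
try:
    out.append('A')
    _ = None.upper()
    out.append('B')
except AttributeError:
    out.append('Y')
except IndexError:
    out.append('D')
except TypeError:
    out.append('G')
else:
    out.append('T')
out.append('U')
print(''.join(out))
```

Execution trace: 'A' (try body) → 'Y' (except AttributeError) → 'U' (after the try/except). Output: AYU

Answer: AYU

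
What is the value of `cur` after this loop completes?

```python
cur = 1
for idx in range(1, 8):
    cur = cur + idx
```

Start at 1, add 1 through 7
`cur` takes the values: 1 → 2 → 4 → 7 → 11 → 16 → 22 → 29

Answer: 29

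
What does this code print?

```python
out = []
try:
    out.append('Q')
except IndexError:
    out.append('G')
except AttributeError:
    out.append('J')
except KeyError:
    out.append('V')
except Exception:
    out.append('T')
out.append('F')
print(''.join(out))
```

Execution trace: 'Q' (try body, no exception) → 'F' (after the try/except). Output: QF

Answer: QF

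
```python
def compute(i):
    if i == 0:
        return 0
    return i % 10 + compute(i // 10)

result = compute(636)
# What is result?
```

Sum of digits of 636: 6 + 3 + 6 = 15

Answer: 15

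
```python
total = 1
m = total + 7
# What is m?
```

Trace:
`total = 1` → total = 1
`m = total + 7` → m = 8
So m = 8

Answer: 8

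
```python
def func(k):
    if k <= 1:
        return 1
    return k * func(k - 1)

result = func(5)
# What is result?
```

func(5) = 5 * 4 * 3 * 2 * 1 = 120

Answer: 120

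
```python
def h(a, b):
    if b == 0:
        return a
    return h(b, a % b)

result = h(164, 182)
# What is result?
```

h(164, 182) -> h(182, 164) -> h(164, 18) -> h(18, 2) -> h(2, 0) -> 2

Answer: 2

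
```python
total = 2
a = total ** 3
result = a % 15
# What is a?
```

Trace:
`total = 2` → total = 2
`a = total ** 3` → a = 8
`result = a % 15` → result = 8
So a = 8

Answer: 8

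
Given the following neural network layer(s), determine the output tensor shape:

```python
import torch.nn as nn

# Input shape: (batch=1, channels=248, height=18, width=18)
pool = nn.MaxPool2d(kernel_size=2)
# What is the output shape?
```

Input: (1, 248, 18, 18) -> Output: (1, 248, 9, 9)

Answer: (1, 248, 9, 9)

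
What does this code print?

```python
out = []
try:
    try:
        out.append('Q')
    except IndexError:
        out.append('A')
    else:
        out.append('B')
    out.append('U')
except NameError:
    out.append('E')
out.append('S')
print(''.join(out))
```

Execution trace: 'Q' (inner try body, no exception) → 'B' (inner else) → 'U' (try body, no exception) → 'S' (after the try/except). Output: QBUS

Answer: QBUS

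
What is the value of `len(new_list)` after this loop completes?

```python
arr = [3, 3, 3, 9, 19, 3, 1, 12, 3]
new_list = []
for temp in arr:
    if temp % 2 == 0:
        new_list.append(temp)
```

Count even numbers in [3, 3, 3, 9, 19, 3, 1, 12, 3]
`new_list` takes the values: [] → [12]
So `len(new_list)` = 1

Answer: 1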